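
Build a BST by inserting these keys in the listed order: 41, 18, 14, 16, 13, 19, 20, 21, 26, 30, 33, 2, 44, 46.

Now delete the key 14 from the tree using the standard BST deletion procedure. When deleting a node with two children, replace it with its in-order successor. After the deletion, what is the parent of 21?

Insert 41: tree is empty, so 41 becomes the root.
Insert 18: 18 < 41 → go left. Place as left child of 41.
Insert 14: 14 < 41 → go left; 14 < 18 → go left. Place as left child of 18.
Insert 16: 16 < 41 → go left; 16 < 18 → go left; 16 > 14 → go right. Place as right child of 14.
Insert 13: 13 < 41 → go left; 13 < 18 → go left; 13 < 14 → go left. Place as left child of 14.
Insert 19: 19 < 41 → go left; 19 > 18 → go right. Place as right child of 18.
Insert 20: 20 < 41 → go left; 20 > 18 → go right; 20 > 19 → go right. Place as right child of 19.
Insert 21: 21 < 41 → go left; 21 > 18 → go right; 21 > 19 → go right; 21 > 20 → go right. Place as right child of 20.
Insert 26: 26 < 41 → go left; 26 > 18 → go right; 26 > 19 → go right; 26 > 20 → go right; 26 > 21 → go right. Place as right child of 21.
Insert 30: 30 < 41 → go left; 30 > 18 → go right; 30 > 19 → go right; 30 > 20 → go right; 30 > 21 → go right; 30 > 26 → go right. Place as right child of 26.
Insert 33: 33 < 41 → go left; 33 > 18 → go right; 33 > 19 → go right; 33 > 20 → go right; 33 > 21 → go right; 33 > 26 → go right; 33 > 30 → go right. Place as right child of 30.
Insert 2: 2 < 41 → go left; 2 < 18 → go left; 2 < 14 → go left; 2 < 13 → go left. Place as left child of 13.
Insert 44: 44 > 41 → go right. Place as right child of 41.
Insert 46: 46 > 41 → go right; 46 > 44 → go right. Place as right child of 44.

Delete 14 (two children — replace with in-order successor).
After deletion, 21's parent is 20.

20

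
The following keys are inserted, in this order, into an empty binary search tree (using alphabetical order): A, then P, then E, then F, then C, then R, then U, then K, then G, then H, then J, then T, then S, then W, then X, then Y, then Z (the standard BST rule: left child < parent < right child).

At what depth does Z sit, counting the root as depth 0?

Insert A: tree is empty, so A becomes the root.
Insert P: P > A → go right. Place as right child of A.
Insert E: E > A → go right; E < P → go left. Place as left child of P.
Insert F: F > A → go right; F < P → go left; F > E → go right. Place as right child of E.
Insert C: C > A → go right; C < P → go left; C < E → go left. Place as left child of E.
Insert R: R > A → go right; R > P → go right. Place as right child of P.
Insert U: U > A → go right; U > P → go right; U > R → go right. Place as right child of R.
Insert K: K > A → go right; K < P → go left; K > E → go right; K > F → go right. Place as right child of F.
Insert G: G > A → go right; G < P → go left; G > E → go right; G > F → go right; G < K → go left. Place as left child of K.
Insert H: H > A → go right; H < P → go left; H > E → go right; H > F → go right; H < K → go left; H > G → go right. Place as right child of G.
Insert J: J > A → go right; J < P → go left; J > E → go right; J > F → go right; J < K → go left; J > G → go right; J > H → go right. Place as right child of H.
Insert T: T > A → go right; T > P → go right; T > R → go right; T < U → go left. Place as left child of U.
Insert S: S > A → go right; S > P → go right; S > R → go right; S < U → go left; S < T → go left. Place as left child of T.
Insert W: W > A → go right; W > P → go right; W > R → go right; W > U → go right. Place as right child of U.
Insert X: X > A → go right; X > P → go right; X > R → go right; X > U → go right; X > W → go right. Place as right child of W.
Insert Y: Y > A → go right; Y > P → go right; Y > R → go right; Y > U → go right; Y > W → go right; Y > X → go right. Place as right child of X.
Insert Z: Z > A → go right; Z > P → go right; Z > R → go right; Z > U → go right; Z > W → go right; Z > X → go right; Z > Y → go right. Place as right child of Y.

Path to Z: A → P → R → U → W → X → Y → Z, which is 7 edges.

7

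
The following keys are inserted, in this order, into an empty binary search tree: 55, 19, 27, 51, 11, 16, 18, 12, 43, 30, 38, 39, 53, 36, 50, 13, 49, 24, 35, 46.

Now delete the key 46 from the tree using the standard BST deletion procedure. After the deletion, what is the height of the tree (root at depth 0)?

8

Resulting structure (node: left, right):
  55: L=19, R=–
  19: L=11, R=27
  27: L=24, R=51
  51: L=43, R=53
  11: L=–, R=16
  16: L=12, R=18
  18: L=–, R=–
  12: L=–, R=13
  43: L=30, R=50
  30: L=–, R=38
  38: L=36, R=39
  39: L=–, R=–
  53: L=–, R=–
  36: L=35, R=–
  50: L=49, R=–
  13: L=–, R=–
  49: L=46, R=–
  24: L=–, R=–
  35: L=–, R=–
  46: L=–, R=–

Delete 46 (at most one child — splice it out).
After deletion, deepest node is 35 at depth 8.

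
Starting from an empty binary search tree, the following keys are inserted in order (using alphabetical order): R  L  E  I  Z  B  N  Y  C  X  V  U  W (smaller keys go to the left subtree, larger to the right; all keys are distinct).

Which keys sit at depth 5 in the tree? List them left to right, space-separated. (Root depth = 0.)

R: root
L: left child of R (depth 1)
E: left child of L (depth 2)
I: right child of E (depth 3)
Z: right child of R (depth 1)
B: left child of E (depth 3)
N: right child of L (depth 2)
Y: left child of Z (depth 2)
C: right child of B (depth 4)
X: left child of Y (depth 3)
V: left child of X (depth 4)
U: left child of V (depth 5)
W: right child of V (depth 5)

U W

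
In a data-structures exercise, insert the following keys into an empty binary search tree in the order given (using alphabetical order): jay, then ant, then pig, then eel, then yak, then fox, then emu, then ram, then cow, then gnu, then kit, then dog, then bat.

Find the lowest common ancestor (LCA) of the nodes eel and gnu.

jay: root
ant: left child of jay (depth 1)
pig: right child of jay (depth 1)
eel: right child of ant (depth 2)
yak: right child of pig (depth 2)
fox: right child of eel (depth 3)
emu: left child of fox (depth 4)
ram: left child of yak (depth 3)
cow: left child of eel (depth 3)
gnu: right child of fox (depth 4)
kit: left child of pig (depth 2)
dog: right child of cow (depth 4)
bat: left child of cow (depth 4)

Path to eel: jay → ant → eel
Path to gnu: jay → ant → eel → fox → gnu
eel lies on both paths and is an ancestor of the other node.

eel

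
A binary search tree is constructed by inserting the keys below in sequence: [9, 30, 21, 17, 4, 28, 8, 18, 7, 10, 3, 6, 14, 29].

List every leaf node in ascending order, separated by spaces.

3 6 14 18 29

Resulting structure (node: left, right):
  9: L=4, R=30
  30: L=21, R=–
  21: L=17, R=28
  17: L=10, R=18
  4: L=3, R=8
  28: L=–, R=29
  8: L=7, R=–
  18: L=–, R=–
  7: L=6, R=–
  10: L=–, R=14
  3: L=–, R=–
  6: L=–, R=–
  14: L=–, R=–
  29: L=–, R=–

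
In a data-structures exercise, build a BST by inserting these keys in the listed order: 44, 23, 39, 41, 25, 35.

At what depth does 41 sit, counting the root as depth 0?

3

44: root
23: left child of 44 (depth 1)
39: right child of 23 (depth 2)
41: right child of 39 (depth 3)
25: left child of 39 (depth 3)
35: right child of 25 (depth 4)

Path to 41: 44 → 23 → 39 → 41, which is 3 edges.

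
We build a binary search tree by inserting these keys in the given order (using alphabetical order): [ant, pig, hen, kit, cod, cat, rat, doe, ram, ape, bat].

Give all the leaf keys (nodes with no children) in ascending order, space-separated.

ant: root
pig: right child of ant (depth 1)
hen: left child of pig (depth 2)
kit: right child of hen (depth 3)
cod: left child of hen (depth 3)
cat: left child of cod (depth 4)
rat: right child of pig (depth 2)
doe: right child of cod (depth 4)
ram: left child of rat (depth 3)
ape: left child of cat (depth 5)
bat: right child of ape (depth 6)

bat doe kit ram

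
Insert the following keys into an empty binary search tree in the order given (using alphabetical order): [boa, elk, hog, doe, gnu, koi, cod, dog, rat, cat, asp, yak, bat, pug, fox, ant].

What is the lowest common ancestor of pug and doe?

Insert boa: tree is empty, so boa becomes the root.
Insert elk: elk > boa → go right. Place as right child of boa.
Insert hog: hog > boa → go right; hog > elk → go right. Place as right child of elk.
Insert doe: doe > boa → go right; doe < elk → go left. Place as left child of elk.
Insert gnu: gnu > boa → go right; gnu > elk → go right; gnu < hog → go left. Place as left child of hog.
Insert koi: koi > boa → go right; koi > elk → go right; koi > hog → go right. Place as right child of hog.
Insert cod: cod > boa → go right; cod < elk → go left; cod < doe → go left. Place as left child of doe.
Insert dog: dog > boa → go right; dog < elk → go left; dog > doe → go right. Place as right child of doe.
Insert rat: rat > boa → go right; rat > elk → go right; rat > hog → go right; rat > koi → go right. Place as right child of koi.
Insert cat: cat > boa → go right; cat < elk → go left; cat < doe → go left; cat < cod → go left. Place as left child of cod.
Insert asp: asp < boa → go left. Place as left child of boa.
Insert yak: yak > boa → go right; yak > elk → go right; yak > hog → go right; yak > koi → go right; yak > rat → go right. Place as right child of rat.
Insert bat: bat < boa → go left; bat > asp → go right. Place as right child of asp.
Insert pug: pug > boa → go right; pug > elk → go right; pug > hog → go right; pug > koi → go right; pug < rat → go left. Place as left child of rat.
Insert fox: fox > boa → go right; fox > elk → go right; fox < hog → go left; fox < gnu → go left. Place as left child of gnu.
Insert ant: ant < boa → go left; ant < asp → go left. Place as left child of asp.

Path to pug: boa → elk → hog → koi → rat → pug
Path to doe: boa → elk → doe
The paths share a prefix ending at elk, then split left and right.

elk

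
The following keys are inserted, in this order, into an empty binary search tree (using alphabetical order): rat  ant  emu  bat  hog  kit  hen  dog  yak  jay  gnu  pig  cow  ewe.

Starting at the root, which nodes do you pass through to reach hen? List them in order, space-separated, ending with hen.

rat: root
ant: left child of rat (depth 1)
emu: right child of ant (depth 2)
bat: left child of emu (depth 3)
hog: right child of emu (depth 3)
kit: right child of hog (depth 4)
hen: left child of hog (depth 4)
dog: right child of bat (depth 4)
yak: right child of rat (depth 1)
jay: left child of kit (depth 5)
gnu: left child of hen (depth 5)
pig: right child of kit (depth 5)
cow: left child of dog (depth 5)
ewe: left child of gnu (depth 6)

rat ant emu hog hen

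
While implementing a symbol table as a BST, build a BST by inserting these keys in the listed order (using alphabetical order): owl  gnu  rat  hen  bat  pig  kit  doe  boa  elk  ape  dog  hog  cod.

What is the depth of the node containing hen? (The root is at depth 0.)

2

owl: root
gnu: left child of owl (depth 1)
rat: right child of owl (depth 1)
hen: right child of gnu (depth 2)
bat: left child of gnu (depth 2)
pig: left child of rat (depth 2)
kit: right child of hen (depth 3)
doe: right child of bat (depth 3)
boa: left child of doe (depth 4)
elk: right child of doe (depth 4)
ape: left child of bat (depth 3)
dog: left child of elk (depth 5)
hog: left child of kit (depth 4)
cod: right child of boa (depth 5)

Path to hen: owl → gnu → hen, which is 2 edges.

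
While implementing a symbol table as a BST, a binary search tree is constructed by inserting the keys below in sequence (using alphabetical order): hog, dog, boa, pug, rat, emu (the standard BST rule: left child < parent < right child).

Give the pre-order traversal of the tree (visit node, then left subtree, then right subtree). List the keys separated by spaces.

hog: root
dog: left child of hog (depth 1)
boa: left child of dog (depth 2)
pug: right child of hog (depth 1)
rat: right child of pug (depth 2)
emu: right child of dog (depth 2)

hog dog boa emu pug rat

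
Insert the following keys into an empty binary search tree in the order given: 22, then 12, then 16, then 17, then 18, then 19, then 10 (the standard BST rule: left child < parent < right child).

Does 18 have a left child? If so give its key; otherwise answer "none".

22: root
12: left child of 22 (depth 1)
16: right child of 12 (depth 2)
17: right child of 16 (depth 3)
18: right child of 17 (depth 4)
19: right child of 18 (depth 5)
10: left child of 12 (depth 2)

none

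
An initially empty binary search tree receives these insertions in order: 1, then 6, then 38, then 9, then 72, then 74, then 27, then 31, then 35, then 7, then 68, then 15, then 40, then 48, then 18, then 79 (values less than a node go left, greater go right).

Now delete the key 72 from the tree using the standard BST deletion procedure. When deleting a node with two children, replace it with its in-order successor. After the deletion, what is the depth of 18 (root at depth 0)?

1: root
6: right child of 1 (depth 1)
38: right child of 6 (depth 2)
9: left child of 38 (depth 3)
72: right child of 38 (depth 3)
74: right child of 72 (depth 4)
27: right child of 9 (depth 4)
31: right child of 27 (depth 5)
35: right child of 31 (depth 6)
7: left child of 9 (depth 4)
68: left child of 72 (depth 4)
15: left child of 27 (depth 5)
40: left child of 68 (depth 5)
48: right child of 40 (depth 6)
18: right child of 15 (depth 6)
79: right child of 74 (depth 5)

Delete 72 (two children — replace with in-order successor).
After deletion, path to 18: 1 → 6 → 38 → 9 → 27 → 15 → 18.

6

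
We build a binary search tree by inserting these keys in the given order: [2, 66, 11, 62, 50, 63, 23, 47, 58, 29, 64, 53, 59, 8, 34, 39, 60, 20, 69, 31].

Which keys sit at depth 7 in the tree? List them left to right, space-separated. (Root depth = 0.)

29 60

Insert 2: tree is empty, so 2 becomes the root.
Insert 66: 66 > 2 → go right. Place as right child of 2.
Insert 11: 11 > 2 → go right; 11 < 66 → go left. Place as left child of 66.
Insert 62: 62 > 2 → go right; 62 < 66 → go left; 62 > 11 → go right. Place as right child of 11.
Insert 50: 50 > 2 → go right; 50 < 66 → go left; 50 > 11 → go right; 50 < 62 → go left. Place as left child of 62.
Insert 63: 63 > 2 → go right; 63 < 66 → go left; 63 > 11 → go right; 63 > 62 → go right. Place as right child of 62.
Insert 23: 23 > 2 → go right; 23 < 66 → go left; 23 > 11 → go right; 23 < 62 → go left; 23 < 50 → go left. Place as left child of 50.
Insert 47: 47 > 2 → go right; 47 < 66 → go left; 47 > 11 → go right; 47 < 62 → go left; 47 < 50 → go left; 47 > 23 → go right. Place as right child of 23.
Insert 58: 58 > 2 → go right; 58 < 66 → go left; 58 > 11 → go right; 58 < 62 → go left; 58 > 50 → go right. Place as right child of 50.
Insert 29: 29 > 2 → go right; 29 < 66 → go left; 29 > 11 → go right; 29 < 62 → go left; 29 < 50 → go left; 29 > 23 → go right; 29 < 47 → go left. Place as left child of 47.
Insert 64: 64 > 2 → go right; 64 < 66 → go left; 64 > 11 → go right; 64 > 62 → go right; 64 > 63 → go right. Place as right child of 63.
Insert 53: 53 > 2 → go right; 53 < 66 → go left; 53 > 11 → go right; 53 < 62 → go left; 53 > 50 → go right; 53 < 58 → go left. Place as left child of 58.
Insert 59: 59 > 2 → go right; 59 < 66 → go left; 59 > 11 → go right; 59 < 62 → go left; 59 > 50 → go right; 59 > 58 → go right. Place as right child of 58.
Insert 8: 8 > 2 → go right; 8 < 66 → go left; 8 < 11 → go left. Place as left child of 11.
Insert 34: 34 > 2 → go right; 34 < 66 → go left; 34 > 11 → go right; 34 < 62 → go left; 34 < 50 → go left; 34 > 23 → go right; 34 < 47 → go left; 34 > 29 → go right. Place as right child of 29.
Insert 39: 39 > 2 → go right; 39 < 66 → go left; 39 > 11 → go right; 39 < 62 → go left; 39 < 50 → go left; 39 > 23 → go right; 39 < 47 → go left; 39 > 29 → go right; 39 > 34 → go right. Place as right child of 34.
Insert 60: 60 > 2 → go right; 60 < 66 → go left; 60 > 11 → go right; 60 < 62 → go left; 60 > 50 → go right; 60 > 58 → go right; 60 > 59 → go right. Place as right child of 59.
Insert 20: 20 > 2 → go right; 20 < 66 → go left; 20 > 11 → go right; 20 < 62 → go left; 20 < 50 → go left; 20 < 23 → go left. Place as left child of 23.
Insert 69: 69 > 2 → go right; 69 > 66 → go right. Place as right child of 66.
Insert 31: 31 > 2 → go right; 31 < 66 → go left; 31 > 11 → go right; 31 < 62 → go left; 31 < 50 → go left; 31 > 23 → go right; 31 < 47 → go left; 31 > 29 → go right; 31 < 34 → go left. Place as left child of 34.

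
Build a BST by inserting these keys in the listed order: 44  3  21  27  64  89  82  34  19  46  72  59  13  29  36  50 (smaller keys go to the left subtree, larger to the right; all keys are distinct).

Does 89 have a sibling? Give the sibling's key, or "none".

46

44: root
3: left child of 44 (depth 1)
21: right child of 3 (depth 2)
27: right child of 21 (depth 3)
64: right child of 44 (depth 1)
89: right child of 64 (depth 2)
82: left child of 89 (depth 3)
34: right child of 27 (depth 4)
19: left child of 21 (depth 3)
46: left child of 64 (depth 2)
72: left child of 82 (depth 4)
59: right child of 46 (depth 3)
13: left child of 19 (depth 4)
29: left child of 34 (depth 5)
36: right child of 34 (depth 5)
50: left child of 59 (depth 4)

89's parent is 64; the other child of 64 is 46.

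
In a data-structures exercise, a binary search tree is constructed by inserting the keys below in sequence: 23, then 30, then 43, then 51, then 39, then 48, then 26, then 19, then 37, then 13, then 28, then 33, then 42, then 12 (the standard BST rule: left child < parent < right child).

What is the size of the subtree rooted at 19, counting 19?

23: root
30: right child of 23 (depth 1)
43: right child of 30 (depth 2)
51: right child of 43 (depth 3)
39: left child of 43 (depth 3)
48: left child of 51 (depth 4)
26: left child of 30 (depth 2)
19: left child of 23 (depth 1)
37: left child of 39 (depth 4)
13: left child of 19 (depth 2)
28: right child of 26 (depth 3)
33: left child of 37 (depth 5)
42: right child of 39 (depth 4)
12: left child of 13 (depth 3)

Subtree rooted at 19 contains: 19, 13, 12 — 3 nodes.

3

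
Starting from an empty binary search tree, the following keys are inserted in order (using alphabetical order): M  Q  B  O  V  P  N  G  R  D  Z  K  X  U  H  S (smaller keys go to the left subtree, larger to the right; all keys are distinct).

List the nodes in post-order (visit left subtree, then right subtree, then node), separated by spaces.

M: root
Q: right child of M (depth 1)
B: left child of M (depth 1)
O: left child of Q (depth 2)
V: right child of Q (depth 2)
P: right child of O (depth 3)
N: left child of O (depth 3)
G: right child of B (depth 2)
R: left child of V (depth 3)
D: left child of G (depth 3)
Z: right child of V (depth 3)
K: right child of G (depth 3)
X: left child of Z (depth 4)
U: right child of R (depth 4)
H: left child of K (depth 4)
S: left child of U (depth 5)

D H K G B N P O S U R X Z V Q M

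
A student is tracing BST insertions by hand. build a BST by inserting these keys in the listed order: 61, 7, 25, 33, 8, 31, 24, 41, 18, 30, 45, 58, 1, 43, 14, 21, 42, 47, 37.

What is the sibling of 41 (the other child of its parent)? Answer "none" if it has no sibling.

Insert 61: tree is empty, so 61 becomes the root.
Insert 7: 7 < 61 → go left. Place as left child of 61.
Insert 25: 25 < 61 → go left; 25 > 7 → go right. Place as right child of 7.
Insert 33: 33 < 61 → go left; 33 > 7 → go right; 33 > 25 → go right. Place as right child of 25.
Insert 8: 8 < 61 → go left; 8 > 7 → go right; 8 < 25 → go left. Place as left child of 25.
Insert 31: 31 < 61 → go left; 31 > 7 → go right; 31 > 25 → go right; 31 < 33 → go left. Place as left child of 33.
Insert 24: 24 < 61 → go left; 24 > 7 → go right; 24 < 25 → go left; 24 > 8 → go right. Place as right child of 8.
Insert 41: 41 < 61 → go left; 41 > 7 → go right; 41 > 25 → go right; 41 > 33 → go right. Place as right child of 33.
Insert 18: 18 < 61 → go left; 18 > 7 → go right; 18 < 25 → go left; 18 > 8 → go right; 18 < 24 → go left. Place as left child of 24.
Insert 30: 30 < 61 → go left; 30 > 7 → go right; 30 > 25 → go right; 30 < 33 → go left; 30 < 31 → go left. Place as left child of 31.
Insert 45: 45 < 61 → go left; 45 > 7 → go right; 45 > 25 → go right; 45 > 33 → go right; 45 > 41 → go right. Place as right child of 41.
Insert 58: 58 < 61 → go left; 58 > 7 → go right; 58 > 25 → go right; 58 > 33 → go right; 58 > 41 → go right; 58 > 45 → go right. Place as right child of 45.
Insert 1: 1 < 61 → go left; 1 < 7 → go left. Place as left child of 7.
Insert 43: 43 < 61 → go left; 43 > 7 → go right; 43 > 25 → go right; 43 > 33 → go right; 43 > 41 → go right; 43 < 45 → go left. Place as left child of 45.
Insert 14: 14 < 61 → go left; 14 > 7 → go right; 14 < 25 → go left; 14 > 8 → go right; 14 < 24 → go left; 14 < 18 → go left. Place as left child of 18.
Insert 21: 21 < 61 → go left; 21 > 7 → go right; 21 < 25 → go left; 21 > 8 → go right; 21 < 24 → go left; 21 > 18 → go right. Place as right child of 18.
Insert 42: 42 < 61 → go left; 42 > 7 → go right; 42 > 25 → go right; 42 > 33 → go right; 42 > 41 → go right; 42 < 45 → go left; 42 < 43 → go left. Place as left child of 43.
Insert 47: 47 < 61 → go left; 47 > 7 → go right; 47 > 25 → go right; 47 > 33 → go right; 47 > 41 → go right; 47 > 45 → go right; 47 < 58 → go left. Place as left child of 58.
Insert 37: 37 < 61 → go left; 37 > 7 → go right; 37 > 25 → go right; 37 > 33 → go right; 37 < 41 → go left. Place as left child of 41.

41's parent is 33; the other child of 33 is 31.

31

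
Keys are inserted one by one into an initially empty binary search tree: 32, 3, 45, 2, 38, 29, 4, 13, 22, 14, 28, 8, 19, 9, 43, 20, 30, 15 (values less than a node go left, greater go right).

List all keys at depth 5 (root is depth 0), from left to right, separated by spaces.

8 22

Insert 32: tree is empty, so 32 becomes the root.
Insert 3: 3 < 32 → go left. Place as left child of 32.
Insert 45: 45 > 32 → go right. Place as right child of 32.
Insert 2: 2 < 32 → go left; 2 < 3 → go left. Place as left child of 3.
Insert 38: 38 > 32 → go right; 38 < 45 → go left. Place as left child of 45.
Insert 29: 29 < 32 → go left; 29 > 3 → go right. Place as right child of 3.
Insert 4: 4 < 32 → go left; 4 > 3 → go right; 4 < 29 → go left. Place as left child of 29.
Insert 13: 13 < 32 → go left; 13 > 3 → go right; 13 < 29 → go left; 13 > 4 → go right. Place as right child of 4.
Insert 22: 22 < 32 → go left; 22 > 3 → go right; 22 < 29 → go left; 22 > 4 → go right; 22 > 13 → go right. Place as right child of 13.
Insert 14: 14 < 32 → go left; 14 > 3 → go right; 14 < 29 → go left; 14 > 4 → go right; 14 > 13 → go right; 14 < 22 → go left. Place as left child of 22.
Insert 28: 28 < 32 → go left; 28 > 3 → go right; 28 < 29 → go left; 28 > 4 → go right; 28 > 13 → go right; 28 > 22 → go right. Place as right child of 22.
Insert 8: 8 < 32 → go left; 8 > 3 → go right; 8 < 29 → go left; 8 > 4 → go right; 8 < 13 → go left. Place as left child of 13.
Insert 19: 19 < 32 → go left; 19 > 3 → go right; 19 < 29 → go left; 19 > 4 → go right; 19 > 13 → go right; 19 < 22 → go left; 19 > 14 → go right. Place as right child of 14.
Insert 9: 9 < 32 → go left; 9 > 3 → go right; 9 < 29 → go left; 9 > 4 → go right; 9 < 13 → go left; 9 > 8 → go right. Place as right child of 8.
Insert 43: 43 > 32 → go right; 43 < 45 → go left; 43 > 38 → go right. Place as right child of 38.
Insert 20: 20 < 32 → go left; 20 > 3 → go right; 20 < 29 → go left; 20 > 4 → go right; 20 > 13 → go right; 20 < 22 → go left; 20 > 14 → go right; 20 > 19 → go right. Place as right child of 19.
Insert 30: 30 < 32 → go left; 30 > 3 → go right; 30 > 29 → go right. Place as right child of 29.
Insert 15: 15 < 32 → go left; 15 > 3 → go right; 15 < 29 → go left; 15 > 4 → go right; 15 > 13 → go right; 15 < 22 → go left; 15 > 14 → go right; 15 < 19 → go left. Place as left child of 19.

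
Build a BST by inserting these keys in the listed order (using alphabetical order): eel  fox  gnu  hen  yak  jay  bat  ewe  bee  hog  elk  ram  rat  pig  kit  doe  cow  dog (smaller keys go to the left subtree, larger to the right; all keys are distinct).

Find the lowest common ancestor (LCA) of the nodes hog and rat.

eel: root
fox: right child of eel (depth 1)
gnu: right child of fox (depth 2)
hen: right child of gnu (depth 3)
yak: right child of hen (depth 4)
jay: left child of yak (depth 5)
bat: left child of eel (depth 1)
ewe: left child of fox (depth 2)
bee: right child of bat (depth 2)
hog: left child of jay (depth 6)
elk: left child of ewe (depth 3)
ram: right child of jay (depth 6)
rat: right child of ram (depth 7)
pig: left child of ram (depth 7)
kit: left child of pig (depth 8)
doe: right child of bee (depth 3)
cow: left child of doe (depth 4)
dog: right child of doe (depth 4)

Path to hog: eel → fox → gnu → hen → yak → jay → hog
Path to rat: eel → fox → gnu → hen → yak → jay → ram → rat
The paths share a prefix ending at jay, then split left and right.

jay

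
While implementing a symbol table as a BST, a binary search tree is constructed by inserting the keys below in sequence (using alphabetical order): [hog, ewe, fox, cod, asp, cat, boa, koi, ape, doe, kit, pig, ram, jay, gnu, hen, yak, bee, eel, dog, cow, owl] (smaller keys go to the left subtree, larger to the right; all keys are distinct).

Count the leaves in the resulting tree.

hog: root
ewe: left child of hog (depth 1)
fox: right child of ewe (depth 2)
cod: left child of ewe (depth 2)
asp: left child of cod (depth 3)
cat: right child of asp (depth 4)
boa: left child of cat (depth 5)
koi: right child of hog (depth 1)
ape: left child of asp (depth 4)
doe: right child of cod (depth 3)
kit: left child of koi (depth 2)
pig: right child of koi (depth 2)
ram: right child of pig (depth 3)
jay: left child of kit (depth 3)
gnu: right child of fox (depth 3)
hen: right child of gnu (depth 4)
yak: right child of ram (depth 4)
bee: left child of boa (depth 6)
eel: right child of doe (depth 4)
dog: left child of eel (depth 5)
cow: left child of doe (depth 4)
owl: left child of pig (depth 3)

Leaves: ape, bee, cow, dog, hen, jay, owl, yak — 8 in total.

8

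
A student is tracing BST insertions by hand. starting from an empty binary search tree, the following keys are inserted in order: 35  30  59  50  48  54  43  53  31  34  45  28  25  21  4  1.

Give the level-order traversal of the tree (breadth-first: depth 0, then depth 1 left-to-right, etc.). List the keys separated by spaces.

35 30 59 28 31 50 25 34 48 54 21 43 53 4 45 1

Insert 35: tree is empty, so 35 becomes the root.
Insert 30: 30 < 35 → go left. Place as left child of 35.
Insert 59: 59 > 35 → go right. Place as right child of 35.
Insert 50: 50 > 35 → go right; 50 < 59 → go left. Place as left child of 59.
Insert 48: 48 > 35 → go right; 48 < 59 → go left; 48 < 50 → go left. Place as left child of 50.
Insert 54: 54 > 35 → go right; 54 < 59 → go left; 54 > 50 → go right. Place as right child of 50.
Insert 43: 43 > 35 → go right; 43 < 59 → go left; 43 < 50 → go left; 43 < 48 → go left. Place as left child of 48.
Insert 53: 53 > 35 → go right; 53 < 59 → go left; 53 > 50 → go right; 53 < 54 → go left. Place as left child of 54.
Insert 31: 31 < 35 → go left; 31 > 30 → go right. Place as right child of 30.
Insert 34: 34 < 35 → go left; 34 > 30 → go right; 34 > 31 → go right. Place as right child of 31.
Insert 45: 45 > 35 → go right; 45 < 59 → go left; 45 < 50 → go left; 45 < 48 → go left; 45 > 43 → go right. Place as right child of 43.
Insert 28: 28 < 35 → go left; 28 < 30 → go left. Place as left child of 30.
Insert 25: 25 < 35 → go left; 25 < 30 → go left; 25 < 28 → go left. Place as left child of 28.
Insert 21: 21 < 35 → go left; 21 < 30 → go left; 21 < 28 → go left; 21 < 25 → go left. Place as left child of 25.
Insert 4: 4 < 35 → go left; 4 < 30 → go left; 4 < 28 → go left; 4 < 25 → go left; 4 < 21 → go left. Place as left child of 21.
Insert 1: 1 < 35 → go left; 1 < 30 → go left; 1 < 28 → go left; 1 < 25 → go left; 1 < 21 → go left; 1 < 4 → go left. Place as left child of 4.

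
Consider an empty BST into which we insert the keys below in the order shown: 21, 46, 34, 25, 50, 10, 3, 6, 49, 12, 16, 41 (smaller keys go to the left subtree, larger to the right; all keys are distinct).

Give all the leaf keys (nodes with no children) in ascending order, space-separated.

6 16 25 41 49

Resulting structure (node: left, right):
  21: L=10, R=46
  46: L=34, R=50
  34: L=25, R=41
  25: L=–, R=–
  50: L=49, R=–
  10: L=3, R=12
  3: L=–, R=6
  6: L=–, R=–
  49: L=–, R=–
  12: L=–, R=16
  16: L=–, R=–
  41: L=–, R=–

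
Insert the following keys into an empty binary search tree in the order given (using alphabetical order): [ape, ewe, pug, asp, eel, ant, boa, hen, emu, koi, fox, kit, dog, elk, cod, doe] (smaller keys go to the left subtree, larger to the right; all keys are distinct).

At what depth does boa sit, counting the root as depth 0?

ape: root
ewe: right child of ape (depth 1)
pug: right child of ewe (depth 2)
asp: left child of ewe (depth 2)
eel: right child of asp (depth 3)
ant: left child of ape (depth 1)
boa: left child of eel (depth 4)
hen: left child of pug (depth 3)
emu: right child of eel (depth 4)
koi: right child of hen (depth 4)
fox: left child of hen (depth 4)
kit: left child of koi (depth 5)
dog: right child of boa (depth 5)
elk: left child of emu (depth 5)
cod: left child of dog (depth 6)
doe: right child of cod (depth 7)

Path to boa: ape → ewe → asp → eel → boa, which is 4 edges.

4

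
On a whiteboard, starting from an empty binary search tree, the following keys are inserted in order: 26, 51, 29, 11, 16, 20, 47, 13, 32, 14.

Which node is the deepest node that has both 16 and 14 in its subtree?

16

Resulting structure (node: left, right):
  26: L=11, R=51
  51: L=29, R=–
  29: L=–, R=47
  11: L=–, R=16
  16: L=13, R=20
  20: L=–, R=–
  47: L=32, R=–
  13: L=–, R=14
  32: L=–, R=–
  14: L=–, R=–

Path to 16: 26 → 11 → 16
Path to 14: 26 → 11 → 16 → 13 → 14
16 lies on both paths and is an ancestor of the other node.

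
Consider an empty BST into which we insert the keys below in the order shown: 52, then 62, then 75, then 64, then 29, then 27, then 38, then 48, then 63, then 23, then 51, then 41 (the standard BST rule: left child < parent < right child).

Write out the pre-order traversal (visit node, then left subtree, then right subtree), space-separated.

52 29 27 23 38 48 41 51 62 75 64 63

Insert 52: tree is empty, so 52 becomes the root.
Insert 62: 62 > 52 → go right. Place as right child of 52.
Insert 75: 75 > 52 → go right; 75 > 62 → go right. Place as right child of 62.
Insert 64: 64 > 52 → go right; 64 > 62 → go right; 64 < 75 → go left. Place as left child of 75.
Insert 29: 29 < 52 → go left. Place as left child of 52.
Insert 27: 27 < 52 → go left; 27 < 29 → go left. Place as left child of 29.
Insert 38: 38 < 52 → go left; 38 > 29 → go right. Place as right child of 29.
Insert 48: 48 < 52 → go left; 48 > 29 → go right; 48 > 38 → go right. Place as right child of 38.
Insert 63: 63 > 52 → go right; 63 > 62 → go right; 63 < 75 → go left; 63 < 64 → go left. Place as left child of 64.
Insert 23: 23 < 52 → go left; 23 < 29 → go left; 23 < 27 → go left. Place as left child of 27.
Insert 51: 51 < 52 → go left; 51 > 29 → go right; 51 > 38 → go right; 51 > 48 → go right. Place as right child of 48.
Insert 41: 41 < 52 → go left; 41 > 29 → go right; 41 > 38 → go right; 41 < 48 → go left. Place as left child of 48.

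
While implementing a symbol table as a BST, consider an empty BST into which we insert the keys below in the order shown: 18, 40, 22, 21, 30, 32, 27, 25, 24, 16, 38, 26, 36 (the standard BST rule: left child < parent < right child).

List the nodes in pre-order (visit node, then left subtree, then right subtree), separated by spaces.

18 16 40 22 21 30 27 25 24 26 32 38 36

18: root
40: right child of 18 (depth 1)
22: left child of 40 (depth 2)
21: left child of 22 (depth 3)
30: right child of 22 (depth 3)
32: right child of 30 (depth 4)
27: left child of 30 (depth 4)
25: left child of 27 (depth 5)
24: left child of 25 (depth 6)
16: left child of 18 (depth 1)
38: right child of 32 (depth 5)
26: right child of 25 (depth 6)
36: left child of 38 (depth 6)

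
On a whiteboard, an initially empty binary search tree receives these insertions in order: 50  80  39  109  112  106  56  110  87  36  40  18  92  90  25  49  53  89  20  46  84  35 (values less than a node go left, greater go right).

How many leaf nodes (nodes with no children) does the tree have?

7

Insert 50: tree is empty, so 50 becomes the root.
Insert 80: 80 > 50 → go right. Place as right child of 50.
Insert 39: 39 < 50 → go left. Place as left child of 50.
Insert 109: 109 > 50 → go right; 109 > 80 → go right. Place as right child of 80.
Insert 112: 112 > 50 → go right; 112 > 80 → go right; 112 > 109 → go right. Place as right child of 109.
Insert 106: 106 > 50 → go right; 106 > 80 → go right; 106 < 109 → go left. Place as left child of 109.
Insert 56: 56 > 50 → go right; 56 < 80 → go left. Place as left child of 80.
Insert 110: 110 > 50 → go right; 110 > 80 → go right; 110 > 109 → go right; 110 < 112 → go left. Place as left child of 112.
Insert 87: 87 > 50 → go right; 87 > 80 → go right; 87 < 109 → go left; 87 < 106 → go left. Place as left child of 106.
Insert 36: 36 < 50 → go left; 36 < 39 → go left. Place as left child of 39.
Insert 40: 40 < 50 → go left; 40 > 39 → go right. Place as right child of 39.
Insert 18: 18 < 50 → go left; 18 < 39 → go left; 18 < 36 → go left. Place as left child of 36.
Insert 92: 92 > 50 → go right; 92 > 80 → go right; 92 < 109 → go left; 92 < 106 → go left; 92 > 87 → go right. Place as right child of 87.
Insert 90: 90 > 50 → go right; 90 > 80 → go right; 90 < 109 → go left; 90 < 106 → go left; 90 > 87 → go right; 90 < 92 → go left. Place as left child of 92.
Insert 25: 25 < 50 → go left; 25 < 39 → go left; 25 < 36 → go left; 25 > 18 → go right. Place as right child of 18.
Insert 49: 49 < 50 → go left; 49 > 39 → go right; 49 > 40 → go right. Place as right child of 40.
Insert 53: 53 > 50 → go right; 53 < 80 → go left; 53 < 56 → go left. Place as left child of 56.
Insert 89: 89 > 50 → go right; 89 > 80 → go right; 89 < 109 → go left; 89 < 106 → go left; 89 > 87 → go right; 89 < 92 → go left; 89 < 90 → go left. Place as left child of 90.
Insert 20: 20 < 50 → go left; 20 < 39 → go left; 20 < 36 → go left; 20 > 18 → go right; 20 < 25 → go left. Place as left child of 25.
Insert 46: 46 < 50 → go left; 46 > 39 → go right; 46 > 40 → go right; 46 < 49 → go left. Place as left child of 49.
Insert 84: 84 > 50 → go right; 84 > 80 → go right; 84 < 109 → go left; 84 < 106 → go left; 84 < 87 → go left. Place as left child of 87.
Insert 35: 35 < 50 → go left; 35 < 39 → go left; 35 < 36 → go left; 35 > 18 → go right; 35 > 25 → go right. Place as right child of 25.

Leaves: 20, 35, 46, 53, 84, 89, 110 — 7 in total.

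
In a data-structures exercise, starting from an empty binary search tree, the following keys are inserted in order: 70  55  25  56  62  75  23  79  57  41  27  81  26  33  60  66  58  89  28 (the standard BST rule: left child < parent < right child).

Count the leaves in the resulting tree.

6

Insert 70: tree is empty, so 70 becomes the root.
Insert 55: 55 < 70 → go left. Place as left child of 70.
Insert 25: 25 < 70 → go left; 25 < 55 → go left. Place as left child of 55.
Insert 56: 56 < 70 → go left; 56 > 55 → go right. Place as right child of 55.
Insert 62: 62 < 70 → go left; 62 > 55 → go right; 62 > 56 → go right. Place as right child of 56.
Insert 75: 75 > 70 → go right. Place as right child of 70.
Insert 23: 23 < 70 → go left; 23 < 55 → go left; 23 < 25 → go left. Place as left child of 25.
Insert 79: 79 > 70 → go right; 79 > 75 → go right. Place as right child of 75.
Insert 57: 57 < 70 → go left; 57 > 55 → go right; 57 > 56 → go right; 57 < 62 → go left. Place as left child of 62.
Insert 41: 41 < 70 → go left; 41 < 55 → go left; 41 > 25 → go right. Place as right child of 25.
Insert 27: 27 < 70 → go left; 27 < 55 → go left; 27 > 25 → go right; 27 < 41 → go left. Place as left child of 41.
Insert 81: 81 > 70 → go right; 81 > 75 → go right; 81 > 79 → go right. Place as right child of 79.
Insert 26: 26 < 70 → go left; 26 < 55 → go left; 26 > 25 → go right; 26 < 41 → go left; 26 < 27 → go left. Place as left child of 27.
Insert 33: 33 < 70 → go left; 33 < 55 → go left; 33 > 25 → go right; 33 < 41 → go left; 33 > 27 → go right. Place as right child of 27.
Insert 60: 60 < 70 → go left; 60 > 55 → go right; 60 > 56 → go right; 60 < 62 → go left; 60 > 57 → go right. Place as right child of 57.
Insert 66: 66 < 70 → go left; 66 > 55 → go right; 66 > 56 → go right; 66 > 62 → go right. Place as right child of 62.
Insert 58: 58 < 70 → go left; 58 > 55 → go right; 58 > 56 → go right; 58 < 62 → go left; 58 > 57 → go right; 58 < 60 → go left. Place as left child of 60.
Insert 89: 89 > 70 → go right; 89 > 75 → go right; 89 > 79 → go right; 89 > 81 → go right. Place as right child of 81.
Insert 28: 28 < 70 → go left; 28 < 55 → go left; 28 > 25 → go right; 28 < 41 → go left; 28 > 27 → go right; 28 < 33 → go left. Place as left child of 33.

Leaves: 23, 26, 28, 58, 66, 89 — 6 in total.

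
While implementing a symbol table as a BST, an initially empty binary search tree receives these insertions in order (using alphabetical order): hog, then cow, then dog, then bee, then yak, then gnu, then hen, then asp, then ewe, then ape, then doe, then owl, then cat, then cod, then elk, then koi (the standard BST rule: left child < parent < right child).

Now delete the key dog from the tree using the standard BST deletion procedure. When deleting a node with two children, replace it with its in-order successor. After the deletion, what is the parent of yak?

Insert hog: tree is empty, so hog becomes the root.
Insert cow: cow < hog → go left. Place as left child of hog.
Insert dog: dog < hog → go left; dog > cow → go right. Place as right child of cow.
Insert bee: bee < hog → go left; bee < cow → go left. Place as left child of cow.
Insert yak: yak > hog → go right. Place as right child of hog.
Insert gnu: gnu < hog → go left; gnu > cow → go right; gnu > dog → go right. Place as right child of dog.
Insert hen: hen < hog → go left; hen > cow → go right; hen > dog → go right; hen > gnu → go right. Place as right child of gnu.
Insert asp: asp < hog → go left; asp < cow → go left; asp < bee → go left. Place as left child of bee.
Insert ewe: ewe < hog → go left; ewe > cow → go right; ewe > dog → go right; ewe < gnu → go left. Place as left child of gnu.
Insert ape: ape < hog → go left; ape < cow → go left; ape < bee → go left; ape < asp → go left. Place as left child of asp.
Insert doe: doe < hog → go left; doe > cow → go right; doe < dog → go left. Place as left child of dog.
Insert owl: owl > hog → go right; owl < yak → go left. Place as left child of yak.
Insert cat: cat < hog → go left; cat < cow → go left; cat > bee → go right. Place as right child of bee.
Insert cod: cod < hog → go left; cod < cow → go left; cod > bee → go right; cod > cat → go right. Place as right child of cat.
Insert elk: elk < hog → go left; elk > cow → go right; elk > dog → go right; elk < gnu → go left; elk < ewe → go left. Place as left child of ewe.
Insert koi: koi > hog → go right; koi < yak → go left; koi < owl → go left. Place as left child of owl.

Delete dog (two children — replace with in-order successor).
After deletion, yak's parent is hog.

hog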